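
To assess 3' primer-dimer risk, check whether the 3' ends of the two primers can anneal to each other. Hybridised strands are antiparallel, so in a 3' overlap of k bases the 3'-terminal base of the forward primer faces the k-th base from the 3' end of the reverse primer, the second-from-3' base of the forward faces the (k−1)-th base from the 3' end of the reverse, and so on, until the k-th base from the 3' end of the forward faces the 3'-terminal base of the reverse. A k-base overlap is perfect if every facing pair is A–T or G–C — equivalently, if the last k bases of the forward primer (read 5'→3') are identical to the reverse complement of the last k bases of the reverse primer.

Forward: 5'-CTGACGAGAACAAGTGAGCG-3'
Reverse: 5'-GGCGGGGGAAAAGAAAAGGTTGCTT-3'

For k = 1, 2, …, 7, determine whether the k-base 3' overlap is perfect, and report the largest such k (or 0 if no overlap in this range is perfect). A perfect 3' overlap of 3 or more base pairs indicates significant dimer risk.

Last 7 bases (5'→3') — forward …GTGAGCG, reverse …GTTGCTT.
Reverse complement of the reverse primer's last 7 bases: AAGCAAC; its first k bases are the reverse complement of the reverse primer's last k bases, so a perfect k-base overlap needs the forward primer's last k bases to equal them.
Comparing (forward last k vs required): k=1: G vs A ✗; k=2: CG vs AA ✗; k=3: GCG vs AAG ✗; k=4: AGCG vs AAGC ✗; k=5: GAGCG vs AAGCA ✗; k=6: TGAGCG vs AAGCAA ✗; k=7: GTGAGCG vs AAGCAAC ✗.
No overlap length from 1 to 7 is perfect, so the longest perfect 3' overlap is 0.

Longest perfect overlap: 0 complementary base pairs; below the dimer-risk threshold (threshold 3).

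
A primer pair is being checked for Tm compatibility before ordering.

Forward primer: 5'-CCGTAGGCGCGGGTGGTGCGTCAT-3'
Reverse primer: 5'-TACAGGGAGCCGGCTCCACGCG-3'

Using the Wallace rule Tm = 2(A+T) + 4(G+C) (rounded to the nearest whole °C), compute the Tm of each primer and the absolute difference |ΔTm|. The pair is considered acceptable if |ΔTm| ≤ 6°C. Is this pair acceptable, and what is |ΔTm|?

|ΔTm| = 6°C; the pair is acceptable.

Forward: A=2 T=5 G=11 C=6 → Tm = 2·7 + 4·17 = 82°C.
Reverse: A=4 T=2 G=8 C=8 → Tm = 2·6 + 4·16 = 76°C.
|ΔTm| = |82 − 76| = 6°C, ≤ 6°C.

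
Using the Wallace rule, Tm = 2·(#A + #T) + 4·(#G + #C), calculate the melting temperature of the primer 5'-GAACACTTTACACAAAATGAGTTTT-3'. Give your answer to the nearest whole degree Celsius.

Base counts: A=10, T=8, G=3, C=4 (length 25).
Tm = 2·(10+8) + 4·(3+4) = 2·18 + 4·7 = 36 + 28 = 64°C.

64°C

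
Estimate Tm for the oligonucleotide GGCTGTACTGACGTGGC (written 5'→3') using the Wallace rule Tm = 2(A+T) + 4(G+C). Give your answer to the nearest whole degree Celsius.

Base counts: A=2, T=4, G=7, C=4 (length 17).
Tm = 2·(2+4) + 4·(7+4) = 2·6 + 4·11 = 12 + 44 = 56°C.

56°C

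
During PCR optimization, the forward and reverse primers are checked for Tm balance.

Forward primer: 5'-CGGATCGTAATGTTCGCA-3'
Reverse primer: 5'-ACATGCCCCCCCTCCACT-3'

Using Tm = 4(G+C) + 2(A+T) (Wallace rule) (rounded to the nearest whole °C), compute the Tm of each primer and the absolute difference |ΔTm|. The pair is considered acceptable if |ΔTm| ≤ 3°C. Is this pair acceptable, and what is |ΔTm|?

|ΔTm| = 6°C; the pair is not acceptable.

Forward: A=4 T=5 G=5 C=4 → Tm = 2·9 + 4·9 = 54°C.
Reverse: A=3 T=3 G=1 C=11 → Tm = 2·6 + 4·12 = 60°C.
|ΔTm| = |54 − 60| = 6°C, > 3°C.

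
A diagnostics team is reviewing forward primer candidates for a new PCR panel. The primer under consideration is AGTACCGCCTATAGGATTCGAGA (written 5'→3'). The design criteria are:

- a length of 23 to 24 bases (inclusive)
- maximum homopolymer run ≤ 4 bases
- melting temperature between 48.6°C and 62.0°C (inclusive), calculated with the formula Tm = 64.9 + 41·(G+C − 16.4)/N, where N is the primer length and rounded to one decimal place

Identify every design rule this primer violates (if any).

Meets all criteria.

Base counts: A=7, T=5, G=6, C=5 (length 23).
length: length 23 ✓
homopolymer run: longest run = 2 ✓
Tm: Tm = 64.9 + 41·(11 − 16.4)/23 = 55.3°C ✓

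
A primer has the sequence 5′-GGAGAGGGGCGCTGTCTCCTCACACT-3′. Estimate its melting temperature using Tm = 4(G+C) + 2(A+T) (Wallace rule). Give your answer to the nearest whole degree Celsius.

86°C

Base counts: A=4, T=5, G=9, C=8 (length 26).
Tm = 2·(4+5) + 4·(9+8) = 2·9 + 4·17 = 18 + 68 = 86°C.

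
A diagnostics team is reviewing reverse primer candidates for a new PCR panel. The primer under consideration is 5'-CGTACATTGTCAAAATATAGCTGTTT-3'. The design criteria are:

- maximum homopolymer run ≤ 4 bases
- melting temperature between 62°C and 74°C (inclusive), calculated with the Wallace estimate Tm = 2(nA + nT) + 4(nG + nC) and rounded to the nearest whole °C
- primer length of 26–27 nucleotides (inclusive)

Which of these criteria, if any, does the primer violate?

Base counts: A=8, T=10, G=4, C=4 (length 26).
homopolymer run: longest run = 4 ✓
Tm: Tm = 2·18 + 4·8 = 68°C ✓
length: length 26 ✓

Meets all criteria.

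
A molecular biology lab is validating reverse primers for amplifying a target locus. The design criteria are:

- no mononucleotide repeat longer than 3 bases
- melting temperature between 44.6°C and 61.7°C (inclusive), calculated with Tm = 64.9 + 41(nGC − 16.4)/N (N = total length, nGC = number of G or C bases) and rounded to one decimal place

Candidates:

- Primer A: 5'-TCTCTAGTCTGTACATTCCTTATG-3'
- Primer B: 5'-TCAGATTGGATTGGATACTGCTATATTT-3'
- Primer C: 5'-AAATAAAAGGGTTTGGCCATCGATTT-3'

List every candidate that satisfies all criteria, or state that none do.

Primer A and Primer B.

Primer A (24 nt, A=4 T=11 G=3 C=6): longest run = 2 ✓; Tm = 64.9 + 41·(9 − 16.4)/24 = 52.3°C ✓ — passes.
Primer B (28 nt, A=7 T=12 G=6 C=3): longest run = 3 ✓; Tm = 64.9 + 41·(9 − 16.4)/28 = 54.1°C ✓ — passes.
Primer C (26 nt, A=9 T=8 G=6 C=3): longest run = 4, exceeds 3 ✗; Tm = 64.9 + 41·(9 − 16.4)/26 = 53.2°C ✓ — fails.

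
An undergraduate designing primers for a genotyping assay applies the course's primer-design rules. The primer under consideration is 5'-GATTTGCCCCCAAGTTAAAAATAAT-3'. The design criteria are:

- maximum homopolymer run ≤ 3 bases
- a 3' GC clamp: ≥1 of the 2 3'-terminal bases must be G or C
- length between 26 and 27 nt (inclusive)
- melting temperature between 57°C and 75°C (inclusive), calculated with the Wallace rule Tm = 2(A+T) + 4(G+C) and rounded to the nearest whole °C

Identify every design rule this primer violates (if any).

Base counts: A=10, T=7, G=3, C=5 (length 25).
homopolymer run: longest run = 5, exceeds 3 ✗
GC clamp: 3' end AT has 0 G/C, need ≥1 ✗
length: length 25, outside 26–27 ✗
Tm: Tm = 2·17 + 4·8 = 66°C ✓

Fails: homopolymer run, GC clamp, length.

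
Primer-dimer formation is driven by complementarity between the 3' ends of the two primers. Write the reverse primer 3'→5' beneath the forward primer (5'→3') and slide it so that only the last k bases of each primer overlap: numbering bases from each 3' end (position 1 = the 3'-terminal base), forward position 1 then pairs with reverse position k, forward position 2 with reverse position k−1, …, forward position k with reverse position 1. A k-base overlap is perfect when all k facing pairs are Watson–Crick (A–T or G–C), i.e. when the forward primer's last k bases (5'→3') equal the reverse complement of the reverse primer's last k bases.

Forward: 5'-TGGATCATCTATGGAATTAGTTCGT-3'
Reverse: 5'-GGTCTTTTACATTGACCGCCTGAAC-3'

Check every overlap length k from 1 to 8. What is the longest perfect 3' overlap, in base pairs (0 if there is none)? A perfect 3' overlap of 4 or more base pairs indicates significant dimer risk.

Last 8 bases (5'→3') — forward …TAGTTCGT, reverse …GCCTGAAC.
Reverse complement of the reverse primer's last 8 bases: GTTCAGGC; its first k bases are the reverse complement of the reverse primer's last k bases, so a perfect k-base overlap needs the forward primer's last k bases to equal them.
Comparing (forward last k vs required): k=1: T vs G ✗; k=2: GT vs GT ✓; k=3: CGT vs GTT ✗; k=4: TCGT vs GTTC ✗; k=5: TTCGT vs GTTCA ✗; k=6: GTTCGT vs GTTCAG ✗; k=7: AGTTCGT vs GTTCAGG ✗; k=8: TAGTTCGT vs GTTCAGGC ✗.
Only k = 2 is perfect, so the longest perfect 3' overlap is 2.

Longest perfect overlap: 2 complementary base pairs; below the dimer-risk threshold (threshold 4).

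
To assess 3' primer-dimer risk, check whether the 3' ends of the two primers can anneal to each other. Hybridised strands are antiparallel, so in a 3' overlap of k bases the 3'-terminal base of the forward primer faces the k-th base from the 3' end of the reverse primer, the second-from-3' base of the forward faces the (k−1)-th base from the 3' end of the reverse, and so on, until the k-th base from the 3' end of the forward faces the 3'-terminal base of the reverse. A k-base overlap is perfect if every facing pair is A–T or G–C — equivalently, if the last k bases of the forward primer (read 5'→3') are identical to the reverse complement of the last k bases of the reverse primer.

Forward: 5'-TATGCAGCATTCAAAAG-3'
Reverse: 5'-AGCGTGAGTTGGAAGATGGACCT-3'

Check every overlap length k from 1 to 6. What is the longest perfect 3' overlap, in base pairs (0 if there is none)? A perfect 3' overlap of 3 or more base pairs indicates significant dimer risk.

Longest perfect overlap: 2 complementary base pairs; below the dimer-risk threshold (threshold 3).

Last 6 bases (5'→3') — forward …CAAAAG, reverse …GGACCT.
Reverse complement of the reverse primer's last 6 bases: AGGTCC; its first k bases are the reverse complement of the reverse primer's last k bases, so a perfect k-base overlap needs the forward primer's last k bases to equal them.
Comparing (forward last k vs required): k=1: G vs A ✗; k=2: AG vs AG ✓; k=3: AAG vs AGG ✗; k=4: AAAG vs AGGT ✗; k=5: AAAAG vs AGGTC ✗; k=6: CAAAAG vs AGGTCC ✗.
Only k = 2 is perfect, so the longest perfect 3' overlap is 2.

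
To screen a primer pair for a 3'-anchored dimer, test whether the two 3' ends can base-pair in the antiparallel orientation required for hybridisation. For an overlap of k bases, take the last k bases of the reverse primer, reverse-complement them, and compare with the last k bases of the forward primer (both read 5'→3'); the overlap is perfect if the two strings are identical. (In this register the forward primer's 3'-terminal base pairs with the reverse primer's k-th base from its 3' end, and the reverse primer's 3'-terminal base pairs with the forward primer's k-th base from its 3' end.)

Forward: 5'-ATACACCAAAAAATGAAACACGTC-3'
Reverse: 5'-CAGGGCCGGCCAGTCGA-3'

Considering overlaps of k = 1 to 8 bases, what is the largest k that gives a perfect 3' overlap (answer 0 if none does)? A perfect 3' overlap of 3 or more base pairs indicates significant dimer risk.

Longest perfect overlap: 2 complementary base pairs; below the dimer-risk threshold (threshold 3).

Last 8 bases (5'→3') — forward …AACACGTC, reverse …CCAGTCGA.
Reverse complement of the reverse primer's last 8 bases: TCGACTGG; its first k bases are the reverse complement of the reverse primer's last k bases, so a perfect k-base overlap needs the forward primer's last k bases to equal them.
Comparing (forward last k vs required): k=1: C vs T ✗; k=2: TC vs TC ✓; k=3: GTC vs TCG ✗; k=4: CGTC vs TCGA ✗; k=5: ACGTC vs TCGAC ✗; k=6: CACGTC vs TCGACT ✗; k=7: ACACGTC vs TCGACTG ✗; k=8: AACACGTC vs TCGACTGG ✗.
Only k = 2 is perfect, so the longest perfect 3' overlap is 2.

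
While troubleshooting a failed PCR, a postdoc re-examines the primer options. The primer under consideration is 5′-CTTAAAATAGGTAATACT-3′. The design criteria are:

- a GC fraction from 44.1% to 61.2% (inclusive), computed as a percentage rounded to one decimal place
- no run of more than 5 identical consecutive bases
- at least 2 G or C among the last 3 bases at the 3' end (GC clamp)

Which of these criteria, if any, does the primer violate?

Base counts: A=8, T=6, G=2, C=2 (length 18).
GC content: GC 4/18 = 22.2%, outside 44.1–61.2% ✗
homopolymer run: longest run = 4 ✓
GC clamp: 3' end ACT has 1 G/C, need ≥2 ✗

Fails: GC content, GC clamp.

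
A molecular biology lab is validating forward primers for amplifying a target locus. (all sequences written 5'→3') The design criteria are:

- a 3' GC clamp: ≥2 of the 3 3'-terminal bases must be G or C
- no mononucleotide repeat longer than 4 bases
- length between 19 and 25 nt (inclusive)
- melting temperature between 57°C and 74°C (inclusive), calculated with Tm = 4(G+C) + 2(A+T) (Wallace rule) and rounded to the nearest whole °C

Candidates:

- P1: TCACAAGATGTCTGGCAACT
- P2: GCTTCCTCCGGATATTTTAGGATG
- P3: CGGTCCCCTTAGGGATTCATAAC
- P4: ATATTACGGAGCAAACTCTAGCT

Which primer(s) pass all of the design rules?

P4 only.

P1 (20 nt, A=6 T=5 G=4 C=5): 3' end ACT has 1 G/C, need ≥2 ✗; longest run = 2 ✓; length 20 ✓; Tm = 2·11 + 4·9 = 58°C ✓ — fails.
P2 (24 nt, A=4 T=9 G=6 C=5): 3' end ATG has 1 G/C, need ≥2 ✗; longest run = 4 ✓; length 24 ✓; Tm = 2·13 + 4·11 = 70°C ✓ — fails.
P3 (23 nt, A=5 T=6 G=5 C=7): 3' end AAC has 1 G/C, need ≥2 ✗; longest run = 4 ✓; length 23 ✓; Tm = 2·11 + 4·12 = 70°C ✓ — fails.
P4 (23 nt, A=8 T=6 G=4 C=5): 3' end GCT has 2 G/C ✓; longest run = 3 ✓; length 23 ✓; Tm = 2·14 + 4·9 = 64°C ✓ — passes.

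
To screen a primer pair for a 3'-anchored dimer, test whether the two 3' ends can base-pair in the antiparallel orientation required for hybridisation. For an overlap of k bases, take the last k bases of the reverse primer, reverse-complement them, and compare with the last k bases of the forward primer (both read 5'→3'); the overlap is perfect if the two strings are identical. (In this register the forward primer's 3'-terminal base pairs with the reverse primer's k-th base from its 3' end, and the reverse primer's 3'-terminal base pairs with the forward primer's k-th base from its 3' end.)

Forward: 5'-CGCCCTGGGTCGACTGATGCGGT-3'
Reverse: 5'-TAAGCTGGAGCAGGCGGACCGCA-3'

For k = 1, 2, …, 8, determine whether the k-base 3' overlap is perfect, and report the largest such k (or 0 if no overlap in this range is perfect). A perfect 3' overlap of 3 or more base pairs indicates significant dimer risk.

Last 8 bases (5'→3') — forward …GATGCGGT, reverse …GGACCGCA.
Reverse complement of the reverse primer's last 8 bases: TGCGGTCC; its first k bases are the reverse complement of the reverse primer's last k bases, so a perfect k-base overlap needs the forward primer's last k bases to equal them.
Comparing (forward last k vs required): k=1: T vs T ✓; k=2: GT vs TG ✗; k=3: GGT vs TGC ✗; k=4: CGGT vs TGCG ✗; k=5: GCGGT vs TGCGG ✗; k=6: TGCGGT vs TGCGGT ✓; k=7: ATGCGGT vs TGCGGTC ✗; k=8: GATGCGGT vs TGCGGTCC ✗.
Perfect overlaps at k = 1, 6; the largest is 6.

Longest perfect overlap: 6 complementary base pairs; significant dimer risk (threshold 3).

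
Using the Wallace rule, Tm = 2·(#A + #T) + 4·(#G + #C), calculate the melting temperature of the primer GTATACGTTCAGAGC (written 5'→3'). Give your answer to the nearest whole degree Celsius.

44°C

Base counts: A=4, T=4, G=4, C=3 (length 15).
Tm = 2·(4+4) + 4·(4+3) = 2·8 + 4·7 = 16 + 28 = 44°C.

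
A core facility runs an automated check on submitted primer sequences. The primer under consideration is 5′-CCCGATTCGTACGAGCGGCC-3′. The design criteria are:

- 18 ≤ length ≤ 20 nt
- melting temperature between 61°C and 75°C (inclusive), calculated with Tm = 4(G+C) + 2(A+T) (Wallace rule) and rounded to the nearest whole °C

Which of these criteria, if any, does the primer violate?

Meets all criteria.

Base counts: A=3, T=3, G=6, C=8 (length 20).
length: length 20 ✓
Tm: Tm = 2·6 + 4·14 = 68°C ✓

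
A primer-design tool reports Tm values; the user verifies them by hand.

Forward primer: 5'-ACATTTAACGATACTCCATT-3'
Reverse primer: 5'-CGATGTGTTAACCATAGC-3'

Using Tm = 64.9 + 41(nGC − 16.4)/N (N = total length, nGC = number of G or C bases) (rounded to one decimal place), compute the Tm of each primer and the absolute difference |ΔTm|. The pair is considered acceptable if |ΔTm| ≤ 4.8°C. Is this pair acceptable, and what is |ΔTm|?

|ΔTm| = 2.2°C; the pair is acceptable.

Forward: G+C = 6, N = 20 → Tm = 64.9 + 41·(6 − 16.4)/20 = 43.6°C.
Reverse: G+C = 8, N = 18 → Tm = 64.9 + 41·(8 − 16.4)/18 = 45.8°C.
|ΔTm| = |43.6 − 45.8| = 2.2°C, ≤ 4.8°C.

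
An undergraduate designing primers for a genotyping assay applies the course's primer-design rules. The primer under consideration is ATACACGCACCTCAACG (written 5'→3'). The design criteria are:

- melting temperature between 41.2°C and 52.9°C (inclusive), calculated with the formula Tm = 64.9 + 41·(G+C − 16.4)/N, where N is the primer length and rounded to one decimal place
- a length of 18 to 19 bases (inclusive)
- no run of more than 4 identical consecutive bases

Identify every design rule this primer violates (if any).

Base counts: A=6, T=2, G=2, C=7 (length 17).
Tm: Tm = 64.9 + 41·(9 − 16.4)/17 = 47.1°C ✓
length: length 17, outside 18–19 ✗
homopolymer run: longest run = 2 ✓

Fails: length.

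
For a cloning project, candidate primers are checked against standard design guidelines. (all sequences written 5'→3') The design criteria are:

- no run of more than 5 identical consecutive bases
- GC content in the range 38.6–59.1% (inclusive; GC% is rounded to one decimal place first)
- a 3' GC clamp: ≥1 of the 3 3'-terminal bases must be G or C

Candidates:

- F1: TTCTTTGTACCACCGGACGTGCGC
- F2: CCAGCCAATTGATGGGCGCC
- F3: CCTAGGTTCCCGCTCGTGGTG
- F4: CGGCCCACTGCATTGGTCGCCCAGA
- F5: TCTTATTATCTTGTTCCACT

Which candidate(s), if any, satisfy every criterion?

F1 (24 nt, A=3 T=7 G=6 C=8): longest run = 3 ✓; GC 14/24 = 58.3% ✓; 3' end CGC has 3 G/C ✓ — passes.
F2 (20 nt, A=4 T=3 G=6 C=7): longest run = 3 ✓; GC 13/20 = 65.0%, outside 38.6–59.1% ✗; 3' end GCC has 3 G/C ✓ — fails.
F3 (21 nt, A=1 T=6 G=7 C=7): longest run = 3 ✓; GC 14/21 = 66.7%, outside 38.6–59.1% ✗; 3' end GTG has 2 G/C ✓ — fails.
F4 (25 nt, A=4 T=4 G=7 C=10): longest run = 3 ✓; GC 17/25 = 68.0%, outside 38.6–59.1% ✗; 3' end AGA has 1 G/C ✓ — fails.
F5 (20 nt, A=3 T=11 G=1 C=5): longest run = 2 ✓; GC 6/20 = 30.0%, outside 38.6–59.1% ✗; 3' end ACT has 1 G/C ✓ — fails.

F1 only.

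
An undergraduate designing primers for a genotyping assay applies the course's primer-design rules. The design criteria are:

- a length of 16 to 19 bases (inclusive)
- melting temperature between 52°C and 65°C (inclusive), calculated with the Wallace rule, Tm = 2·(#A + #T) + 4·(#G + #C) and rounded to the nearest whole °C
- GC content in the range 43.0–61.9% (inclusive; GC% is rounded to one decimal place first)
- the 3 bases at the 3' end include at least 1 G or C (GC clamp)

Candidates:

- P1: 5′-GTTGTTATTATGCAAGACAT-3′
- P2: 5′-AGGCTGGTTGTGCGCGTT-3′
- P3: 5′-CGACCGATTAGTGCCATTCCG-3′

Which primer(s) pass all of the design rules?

P2 only.

P1 (20 nt, A=6 T=8 G=4 C=2): length 20, outside 16–19 ✗; Tm = 2·14 + 4·6 = 52°C ✓; GC 6/20 = 30.0%, outside 43.0–61.9% ✗; 3' end CAT has 1 G/C ✓ — fails.
P2 (18 nt, A=1 T=6 G=8 C=3): length 18 ✓; Tm = 2·7 + 4·11 = 58°C ✓; GC 11/18 = 61.1% ✓; 3' end GTT has 1 G/C ✓ — passes.
P3 (21 nt, A=4 T=5 G=5 C=7): length 21, outside 16–19 ✗; Tm = 2·9 + 4·12 = 66°C, outside 52–65°C ✗; GC 12/21 = 57.1% ✓; 3' end CCG has 3 G/C ✓ — fails.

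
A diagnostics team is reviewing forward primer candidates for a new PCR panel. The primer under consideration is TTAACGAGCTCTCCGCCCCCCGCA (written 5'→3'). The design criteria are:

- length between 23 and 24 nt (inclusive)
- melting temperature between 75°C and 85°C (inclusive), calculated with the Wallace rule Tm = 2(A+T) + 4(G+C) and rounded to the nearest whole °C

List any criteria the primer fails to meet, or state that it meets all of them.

Base counts: A=4, T=4, G=4, C=12 (length 24).
length: length 24 ✓
Tm: Tm = 2·8 + 4·16 = 80°C ✓

Meets all criteria.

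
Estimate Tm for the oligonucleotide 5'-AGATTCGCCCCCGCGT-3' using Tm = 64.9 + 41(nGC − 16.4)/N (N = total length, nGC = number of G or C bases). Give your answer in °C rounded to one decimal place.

Base counts: A=2, T=3, G=4, C=7; G+C = 11, N = 16.
Tm = 64.9 + 41·(11 − 16.4)/16 = 64.9 + -221.40/16 = 51.1°C.

51.1°C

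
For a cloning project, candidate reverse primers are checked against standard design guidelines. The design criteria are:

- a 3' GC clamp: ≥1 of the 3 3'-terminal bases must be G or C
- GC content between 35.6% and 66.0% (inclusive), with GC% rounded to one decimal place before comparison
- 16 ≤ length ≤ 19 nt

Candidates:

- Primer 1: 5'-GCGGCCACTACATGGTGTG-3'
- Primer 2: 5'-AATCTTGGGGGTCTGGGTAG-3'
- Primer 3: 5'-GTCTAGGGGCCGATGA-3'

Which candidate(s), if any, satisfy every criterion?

Primer 1 (19 nt, A=3 T=4 G=7 C=5): 3' end GTG has 2 G/C ✓; GC 12/19 = 63.2% ✓; length 19 ✓ — passes.
Primer 2 (20 nt, A=3 T=6 G=9 C=2): 3' end TAG has 1 G/C ✓; GC 11/20 = 55.0% ✓; length 20, outside 16–19 ✗ — fails.
Primer 3 (16 nt, A=3 T=3 G=7 C=3): 3' end TGA has 1 G/C ✓; GC 10/16 = 62.5% ✓; length 16 ✓ — passes.

Primer 1 and Primer 3.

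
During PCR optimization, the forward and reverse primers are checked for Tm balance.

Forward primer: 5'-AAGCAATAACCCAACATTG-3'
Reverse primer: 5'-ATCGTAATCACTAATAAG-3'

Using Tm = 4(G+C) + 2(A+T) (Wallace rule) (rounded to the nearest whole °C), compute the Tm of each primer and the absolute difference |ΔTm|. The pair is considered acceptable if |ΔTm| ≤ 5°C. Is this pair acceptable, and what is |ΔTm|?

|ΔTm| = 6°C; the pair is not acceptable.

Forward: A=9 T=3 G=2 C=5 → Tm = 2·12 + 4·7 = 52°C.
Reverse: A=8 T=5 G=2 C=3 → Tm = 2·13 + 4·5 = 46°C.
|ΔTm| = |52 − 46| = 6°C, > 5°C.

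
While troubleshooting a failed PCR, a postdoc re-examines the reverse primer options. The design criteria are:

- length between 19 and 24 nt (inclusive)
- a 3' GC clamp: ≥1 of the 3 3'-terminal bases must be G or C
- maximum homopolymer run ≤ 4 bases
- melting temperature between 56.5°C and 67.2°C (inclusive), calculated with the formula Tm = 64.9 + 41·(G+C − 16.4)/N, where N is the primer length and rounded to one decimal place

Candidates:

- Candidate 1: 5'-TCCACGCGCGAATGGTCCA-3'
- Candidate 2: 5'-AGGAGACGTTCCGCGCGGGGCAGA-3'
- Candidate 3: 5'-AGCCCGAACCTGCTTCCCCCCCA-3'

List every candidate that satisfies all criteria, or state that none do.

Candidate 1 (19 nt, A=4 T=3 G=5 C=7): length 19 ✓; 3' end CCA has 2 G/C ✓; longest run = 2 ✓; Tm = 64.9 + 41·(12 − 16.4)/19 = 55.4°C, outside 56.5–67.2°C ✗ — fails.
Candidate 2 (24 nt, A=5 T=2 G=11 C=6): length 24 ✓; 3' end AGA has 1 G/C ✓; longest run = 4 ✓; Tm = 64.9 + 41·(17 − 16.4)/24 = 65.9°C ✓ — passes.
Candidate 3 (23 nt, A=4 T=3 G=3 C=13): length 23 ✓; 3' end CCA has 2 G/C ✓; longest run = 7, exceeds 4 ✗; Tm = 64.9 + 41·(16 − 16.4)/23 = 64.2°C ✓ — fails.

Candidate 2 only.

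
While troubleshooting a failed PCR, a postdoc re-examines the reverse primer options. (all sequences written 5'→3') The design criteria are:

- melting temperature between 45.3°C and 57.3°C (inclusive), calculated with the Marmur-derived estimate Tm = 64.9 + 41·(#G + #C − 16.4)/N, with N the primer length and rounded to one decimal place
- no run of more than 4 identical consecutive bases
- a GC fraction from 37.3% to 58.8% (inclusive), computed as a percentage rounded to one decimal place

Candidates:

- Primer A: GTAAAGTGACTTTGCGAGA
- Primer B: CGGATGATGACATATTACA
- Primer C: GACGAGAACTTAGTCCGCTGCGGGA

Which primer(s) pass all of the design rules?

Primer A only.

Primer A (19 nt, A=6 T=5 G=6 C=2): Tm = 64.9 + 41·(8 − 16.4)/19 = 46.8°C ✓; longest run = 3 ✓; GC 8/19 = 42.1% ✓ — passes.
Primer B (19 nt, A=7 T=5 G=4 C=3): Tm = 64.9 + 41·(7 − 16.4)/19 = 44.6°C, outside 45.3–57.3°C ✗; longest run = 2 ✓; GC 7/19 = 36.8%, outside 37.3–58.8% ✗ — fails.
Primer C (25 nt, A=6 T=4 G=9 C=6): Tm = 64.9 + 41·(15 − 16.4)/25 = 62.6°C, outside 45.3–57.3°C ✗; longest run = 3 ✓; GC 15/25 = 60.0%, outside 37.3–58.8% ✗ — fails.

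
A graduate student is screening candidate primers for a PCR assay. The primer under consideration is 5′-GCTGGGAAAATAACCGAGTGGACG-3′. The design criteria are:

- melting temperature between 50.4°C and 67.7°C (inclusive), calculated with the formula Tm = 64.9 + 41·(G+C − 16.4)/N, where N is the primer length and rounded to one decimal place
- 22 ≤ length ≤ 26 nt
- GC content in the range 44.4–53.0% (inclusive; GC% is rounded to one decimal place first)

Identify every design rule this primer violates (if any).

Base counts: A=8, T=3, G=9, C=4 (length 24).
Tm: Tm = 64.9 + 41·(13 − 16.4)/24 = 59.1°C ✓
length: length 24 ✓
GC content: GC 13/24 = 54.2%, outside 44.4–53.0% ✗

Fails: GC content.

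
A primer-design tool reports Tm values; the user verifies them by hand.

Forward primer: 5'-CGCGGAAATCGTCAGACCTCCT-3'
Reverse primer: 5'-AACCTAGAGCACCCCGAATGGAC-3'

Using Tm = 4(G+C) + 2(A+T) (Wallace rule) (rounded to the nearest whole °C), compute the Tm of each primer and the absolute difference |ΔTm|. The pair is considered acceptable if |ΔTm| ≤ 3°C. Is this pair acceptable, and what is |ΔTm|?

Forward: A=5 T=4 G=5 C=8 → Tm = 2·9 + 4·13 = 70°C.
Reverse: A=8 T=2 G=5 C=8 → Tm = 2·10 + 4·13 = 72°C.
|ΔTm| = |70 − 72| = 2°C, ≤ 3°C.

|ΔTm| = 2°C; the pair is acceptable.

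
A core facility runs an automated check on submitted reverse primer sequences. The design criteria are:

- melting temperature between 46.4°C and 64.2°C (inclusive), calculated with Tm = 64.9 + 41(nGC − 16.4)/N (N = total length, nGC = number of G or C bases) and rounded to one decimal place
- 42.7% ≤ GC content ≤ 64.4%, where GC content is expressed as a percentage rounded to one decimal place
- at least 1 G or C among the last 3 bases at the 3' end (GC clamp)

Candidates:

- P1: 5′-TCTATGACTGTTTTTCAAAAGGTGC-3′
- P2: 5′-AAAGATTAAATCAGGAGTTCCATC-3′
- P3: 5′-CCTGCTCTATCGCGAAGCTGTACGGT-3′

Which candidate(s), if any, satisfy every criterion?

P3 only.

P1 (25 nt, A=6 T=10 G=5 C=4): Tm = 64.9 + 41·(9 − 16.4)/25 = 52.8°C ✓; GC 9/25 = 36.0%, outside 42.7–64.4% ✗; 3' end TGC has 2 G/C ✓ — fails.
P2 (24 nt, A=10 T=6 G=4 C=4): Tm = 64.9 + 41·(8 − 16.4)/24 = 50.6°C ✓; GC 8/24 = 33.3%, outside 42.7–64.4% ✗; 3' end ATC has 1 G/C ✓ — fails.
P3 (26 nt, A=4 T=7 G=7 C=8): Tm = 64.9 + 41·(15 − 16.4)/26 = 62.7°C ✓; GC 15/26 = 57.7% ✓; 3' end GGT has 2 G/C ✓ — passes.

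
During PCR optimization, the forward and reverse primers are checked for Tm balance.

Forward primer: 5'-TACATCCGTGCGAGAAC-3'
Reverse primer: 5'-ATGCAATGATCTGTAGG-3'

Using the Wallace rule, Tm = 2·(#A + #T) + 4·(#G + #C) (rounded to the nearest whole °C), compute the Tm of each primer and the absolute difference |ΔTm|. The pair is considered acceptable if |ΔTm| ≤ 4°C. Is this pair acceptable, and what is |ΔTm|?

|ΔTm| = 4°C; the pair is acceptable.

Forward: A=5 T=3 G=4 C=5 → Tm = 2·8 + 4·9 = 52°C.
Reverse: A=5 T=5 G=5 C=2 → Tm = 2·10 + 4·7 = 48°C.
|ΔTm| = |52 − 48| = 4°C, ≤ 4°C.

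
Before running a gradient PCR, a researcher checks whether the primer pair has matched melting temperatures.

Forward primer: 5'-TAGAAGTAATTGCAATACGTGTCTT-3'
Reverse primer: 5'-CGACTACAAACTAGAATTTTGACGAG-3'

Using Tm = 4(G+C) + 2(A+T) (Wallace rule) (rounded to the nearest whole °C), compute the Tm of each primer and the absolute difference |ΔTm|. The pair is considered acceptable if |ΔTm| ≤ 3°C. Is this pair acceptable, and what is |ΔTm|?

Forward: A=8 T=9 G=5 C=3 → Tm = 2·17 + 4·8 = 66°C.
Reverse: A=10 T=6 G=5 C=5 → Tm = 2·16 + 4·10 = 72°C.
|ΔTm| = |66 − 72| = 6°C, > 3°C.

|ΔTm| = 6°C; the pair is not acceptable.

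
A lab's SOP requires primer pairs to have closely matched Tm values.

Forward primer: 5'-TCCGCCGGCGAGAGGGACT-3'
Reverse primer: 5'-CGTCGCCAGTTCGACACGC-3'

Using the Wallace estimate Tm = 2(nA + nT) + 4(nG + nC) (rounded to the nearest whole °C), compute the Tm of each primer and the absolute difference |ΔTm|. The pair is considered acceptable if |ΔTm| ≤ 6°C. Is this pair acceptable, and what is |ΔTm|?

|ΔTm| = 2°C; the pair is acceptable.

Forward: A=3 T=2 G=8 C=6 → Tm = 2·5 + 4·14 = 66°C.
Reverse: A=3 T=3 G=5 C=8 → Tm = 2·6 + 4·13 = 64°C.
|ΔTm| = |66 − 64| = 2°C, ≤ 6°C.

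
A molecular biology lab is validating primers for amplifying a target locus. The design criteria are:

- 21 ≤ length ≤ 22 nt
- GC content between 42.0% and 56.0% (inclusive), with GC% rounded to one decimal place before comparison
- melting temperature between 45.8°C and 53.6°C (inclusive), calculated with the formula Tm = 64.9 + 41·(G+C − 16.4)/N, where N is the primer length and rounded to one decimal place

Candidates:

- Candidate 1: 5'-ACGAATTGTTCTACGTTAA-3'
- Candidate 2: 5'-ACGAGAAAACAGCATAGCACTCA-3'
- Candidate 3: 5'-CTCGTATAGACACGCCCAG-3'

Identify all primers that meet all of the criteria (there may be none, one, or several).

None of the candidates satisfy all criteria.

Candidate 1 (19 nt, A=6 T=7 G=3 C=3): length 19, outside 21–22 ✗; GC 6/19 = 31.6%, outside 42.0–56.0% ✗; Tm = 64.9 + 41·(6 − 16.4)/19 = 42.5°C, outside 45.8–53.6°C ✗ — fails.
Candidate 2 (23 nt, A=11 T=2 G=4 C=6): length 23, outside 21–22 ✗; GC 10/23 = 43.5% ✓; Tm = 64.9 + 41·(10 − 16.4)/23 = 53.5°C ✓ — fails.
Candidate 3 (19 nt, A=5 T=3 G=4 C=7): length 19, outside 21–22 ✗; GC 11/19 = 57.9%, outside 42.0–56.0% ✗; Tm = 64.9 + 41·(11 − 16.4)/19 = 53.2°C ✓ — fails.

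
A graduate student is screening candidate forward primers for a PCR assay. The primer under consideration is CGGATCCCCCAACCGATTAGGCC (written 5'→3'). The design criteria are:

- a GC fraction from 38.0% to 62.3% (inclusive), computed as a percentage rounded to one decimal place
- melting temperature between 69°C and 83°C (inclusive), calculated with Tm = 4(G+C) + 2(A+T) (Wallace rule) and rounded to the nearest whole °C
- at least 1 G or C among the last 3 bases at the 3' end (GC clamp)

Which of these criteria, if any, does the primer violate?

Fails: GC content.

Base counts: A=5, T=3, G=5, C=10 (length 23).
GC content: GC 15/23 = 65.2%, outside 38.0–62.3% ✗
Tm: Tm = 2·8 + 4·15 = 76°C ✓
GC clamp: 3' end GCC has 3 G/C ✓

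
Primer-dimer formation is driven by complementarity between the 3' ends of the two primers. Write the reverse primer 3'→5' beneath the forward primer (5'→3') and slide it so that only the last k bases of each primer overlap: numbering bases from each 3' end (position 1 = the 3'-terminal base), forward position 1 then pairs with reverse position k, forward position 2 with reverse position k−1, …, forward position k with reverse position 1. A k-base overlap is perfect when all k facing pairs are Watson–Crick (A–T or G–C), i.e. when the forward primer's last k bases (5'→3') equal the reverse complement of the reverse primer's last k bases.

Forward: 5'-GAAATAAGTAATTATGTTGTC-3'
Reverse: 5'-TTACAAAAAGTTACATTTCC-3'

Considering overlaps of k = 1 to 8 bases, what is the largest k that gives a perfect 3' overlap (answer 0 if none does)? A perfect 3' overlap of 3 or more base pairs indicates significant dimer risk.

Longest perfect overlap: 0 complementary base pairs; below the dimer-risk threshold (threshold 3).

Last 8 bases (5'→3') — forward …ATGTTGTC, reverse …ACATTTCC.
Reverse complement of the reverse primer's last 8 bases: GGAAATGT; its first k bases are the reverse complement of the reverse primer's last k bases, so a perfect k-base overlap needs the forward primer's last k bases to equal them.
Comparing (forward last k vs required): k=1: C vs G ✗; k=2: TC vs GG ✗; k=3: GTC vs GGA ✗; k=4: TGTC vs GGAA ✗; k=5: TTGTC vs GGAAA ✗; k=6: GTTGTC vs GGAAAT ✗; k=7: TGTTGTC vs GGAAATG ✗; k=8: ATGTTGTC vs GGAAATGT ✗.
No overlap length from 1 to 8 is perfect, so the longest perfect 3' overlap is 0.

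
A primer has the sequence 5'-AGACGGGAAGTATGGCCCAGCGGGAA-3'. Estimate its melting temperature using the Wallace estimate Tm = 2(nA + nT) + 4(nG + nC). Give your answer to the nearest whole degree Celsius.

84°C

Base counts: A=8, T=2, G=11, C=5 (length 26).
Tm = 2·(8+2) + 4·(11+5) = 2·10 + 4·16 = 20 + 64 = 84°C.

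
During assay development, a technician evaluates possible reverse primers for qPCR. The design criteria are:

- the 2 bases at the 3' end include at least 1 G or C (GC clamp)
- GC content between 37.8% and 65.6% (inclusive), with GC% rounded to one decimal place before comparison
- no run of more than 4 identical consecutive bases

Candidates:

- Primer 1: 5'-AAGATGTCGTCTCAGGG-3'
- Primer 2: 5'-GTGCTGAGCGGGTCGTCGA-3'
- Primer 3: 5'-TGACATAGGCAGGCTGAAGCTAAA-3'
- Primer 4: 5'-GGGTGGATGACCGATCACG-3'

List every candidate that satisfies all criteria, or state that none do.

Primer 1 (17 nt, A=4 T=4 G=6 C=3): 3' end GG has 2 G/C ✓; GC 9/17 = 52.9% ✓; longest run = 3 ✓ — passes.
Primer 2 (19 nt, A=2 T=4 G=9 C=4): 3' end GA has 1 G/C ✓; GC 13/19 = 68.4%, outside 37.8–65.6% ✗; longest run = 3 ✓ — fails.
Primer 3 (24 nt, A=9 T=4 G=7 C=4): 3' end AA has 0 G/C, need ≥1 ✗; GC 11/24 = 45.8% ✓; longest run = 3 ✓ — fails.
Primer 4 (19 nt, A=4 T=3 G=8 C=4): 3' end CG has 2 G/C ✓; GC 12/19 = 63.2% ✓; longest run = 3 ✓ — passes.

Primer 1 and Primer 4.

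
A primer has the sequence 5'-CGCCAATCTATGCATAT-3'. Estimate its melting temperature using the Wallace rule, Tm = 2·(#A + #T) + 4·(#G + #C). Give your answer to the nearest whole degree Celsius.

48°C

Base counts: A=5, T=5, G=2, C=5 (length 17).
Tm = 2·(5+5) + 4·(2+5) = 2·10 + 4·7 = 20 + 28 = 48°C.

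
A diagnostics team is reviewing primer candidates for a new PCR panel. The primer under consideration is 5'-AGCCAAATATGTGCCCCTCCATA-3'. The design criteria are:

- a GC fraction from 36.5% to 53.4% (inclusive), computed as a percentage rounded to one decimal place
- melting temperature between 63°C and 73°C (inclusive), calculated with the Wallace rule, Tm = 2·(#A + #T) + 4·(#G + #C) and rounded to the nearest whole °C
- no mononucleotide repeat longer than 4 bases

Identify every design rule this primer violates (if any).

Meets all criteria.

Base counts: A=7, T=5, G=3, C=8 (length 23).
GC content: GC 11/23 = 47.8% ✓
Tm: Tm = 2·12 + 4·11 = 68°C ✓
homopolymer run: longest run = 4 ✓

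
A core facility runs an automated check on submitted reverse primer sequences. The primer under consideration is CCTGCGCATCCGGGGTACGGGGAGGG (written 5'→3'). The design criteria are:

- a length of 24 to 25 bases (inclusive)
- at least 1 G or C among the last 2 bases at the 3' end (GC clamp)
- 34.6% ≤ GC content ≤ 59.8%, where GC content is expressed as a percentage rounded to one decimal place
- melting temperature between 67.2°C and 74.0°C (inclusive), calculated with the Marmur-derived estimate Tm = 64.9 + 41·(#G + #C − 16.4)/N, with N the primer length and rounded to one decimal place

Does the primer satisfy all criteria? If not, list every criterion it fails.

Fails: length, GC content.

Base counts: A=3, T=3, G=13, C=7 (length 26).
length: length 26, outside 24–25 ✗
GC clamp: 3' end GG has 2 G/C ✓
GC content: GC 20/26 = 76.9%, outside 34.6–59.8% ✗
Tm: Tm = 64.9 + 41·(20 − 16.4)/26 = 70.6°C ✓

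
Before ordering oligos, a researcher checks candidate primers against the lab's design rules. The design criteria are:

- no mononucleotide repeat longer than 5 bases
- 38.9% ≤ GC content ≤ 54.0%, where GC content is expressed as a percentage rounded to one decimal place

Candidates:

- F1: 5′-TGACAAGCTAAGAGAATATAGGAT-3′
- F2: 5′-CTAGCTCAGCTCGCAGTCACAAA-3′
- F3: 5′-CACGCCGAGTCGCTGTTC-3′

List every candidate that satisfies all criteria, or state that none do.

F1 (24 nt, A=11 T=5 G=6 C=2): longest run = 2 ✓; GC 8/24 = 33.3%, outside 38.9–54.0% ✗ — fails.
F2 (23 nt, A=7 T=4 G=4 C=8): longest run = 3 ✓; GC 12/23 = 52.2% ✓ — passes.
F3 (18 nt, A=2 T=4 G=5 C=7): longest run = 2 ✓; GC 12/18 = 66.7%, outside 38.9–54.0% ✗ — fails.

F2 only.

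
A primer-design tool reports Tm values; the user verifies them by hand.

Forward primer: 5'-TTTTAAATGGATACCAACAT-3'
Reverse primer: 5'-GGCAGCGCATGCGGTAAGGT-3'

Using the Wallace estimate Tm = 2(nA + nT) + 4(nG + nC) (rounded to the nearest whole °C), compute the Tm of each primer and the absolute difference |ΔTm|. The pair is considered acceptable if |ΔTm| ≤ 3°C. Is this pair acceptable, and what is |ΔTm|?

|ΔTm| = 16°C; the pair is not acceptable.

Forward: A=8 T=7 G=2 C=3 → Tm = 2·15 + 4·5 = 50°C.
Reverse: A=4 T=3 G=9 C=4 → Tm = 2·7 + 4·13 = 66°C.
|ΔTm| = |50 − 66| = 16°C, > 3°C.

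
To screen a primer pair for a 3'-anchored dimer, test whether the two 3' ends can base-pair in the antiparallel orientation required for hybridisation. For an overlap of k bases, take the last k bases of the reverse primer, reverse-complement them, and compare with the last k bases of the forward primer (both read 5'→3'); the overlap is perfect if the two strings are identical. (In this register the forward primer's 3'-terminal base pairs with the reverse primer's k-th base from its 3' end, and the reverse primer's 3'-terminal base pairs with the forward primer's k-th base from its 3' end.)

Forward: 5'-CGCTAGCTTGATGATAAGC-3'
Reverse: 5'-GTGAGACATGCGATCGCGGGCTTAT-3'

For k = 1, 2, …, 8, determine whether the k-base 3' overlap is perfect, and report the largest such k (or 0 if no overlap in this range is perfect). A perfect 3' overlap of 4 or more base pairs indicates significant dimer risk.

Longest perfect overlap: 6 complementary base pairs; significant dimer risk (threshold 4).

Last 8 bases (5'→3') — forward …TGATAAGC, reverse …GGGCTTAT.
Reverse complement of the reverse primer's last 8 bases: ATAAGCCC; its first k bases are the reverse complement of the reverse primer's last k bases, so a perfect k-base overlap needs the forward primer's last k bases to equal them.
Comparing (forward last k vs required): k=1: C vs A ✗; k=2: GC vs AT ✗; k=3: AGC vs ATA ✗; k=4: AAGC vs ATAA ✗; k=5: TAAGC vs ATAAG ✗; k=6: ATAAGC vs ATAAGC ✓; k=7: GATAAGC vs ATAAGCC ✗; k=8: TGATAAGC vs ATAAGCCC ✗.
Only k = 6 is perfect, so the longest perfect 3' overlap is 6.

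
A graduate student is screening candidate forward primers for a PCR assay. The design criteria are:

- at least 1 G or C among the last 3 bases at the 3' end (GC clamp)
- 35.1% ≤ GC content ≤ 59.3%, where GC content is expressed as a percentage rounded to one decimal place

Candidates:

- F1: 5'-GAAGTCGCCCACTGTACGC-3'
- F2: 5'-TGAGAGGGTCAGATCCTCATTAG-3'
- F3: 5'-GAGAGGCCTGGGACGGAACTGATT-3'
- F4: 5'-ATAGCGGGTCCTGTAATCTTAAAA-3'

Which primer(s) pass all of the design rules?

F1 (19 nt, A=4 T=3 G=5 C=7): 3' end CGC has 3 G/C ✓; GC 12/19 = 63.2%, outside 35.1–59.3% ✗ — fails.
F2 (23 nt, A=6 T=6 G=7 C=4): 3' end TAG has 1 G/C ✓; GC 11/23 = 47.8% ✓ — passes.
F3 (24 nt, A=6 T=4 G=10 C=4): 3' end ATT has 0 G/C, need ≥1 ✗; GC 14/24 = 58.3% ✓ — fails.
F4 (24 nt, A=8 T=7 G=5 C=4): 3' end AAA has 0 G/C, need ≥1 ✗; GC 9/24 = 37.5% ✓ — fails.

F2 only.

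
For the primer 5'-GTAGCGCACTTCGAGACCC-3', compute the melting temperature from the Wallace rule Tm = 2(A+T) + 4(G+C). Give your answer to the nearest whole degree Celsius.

62°C

Base counts: A=4, T=3, G=5, C=7 (length 19).
Tm = 2·(4+3) + 4·(5+7) = 2·7 + 4·12 = 14 + 48 = 62°C.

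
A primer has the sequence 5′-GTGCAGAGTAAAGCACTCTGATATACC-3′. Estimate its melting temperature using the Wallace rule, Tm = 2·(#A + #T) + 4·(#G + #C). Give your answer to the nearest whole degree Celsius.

78°C

Base counts: A=9, T=6, G=6, C=6 (length 27).
Tm = 2·(9+6) + 4·(6+6) = 2·15 + 4·12 = 30 + 48 = 78°C.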